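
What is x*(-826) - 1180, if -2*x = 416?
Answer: 170628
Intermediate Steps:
x = -208 (x = -1/2*416 = -208)
x*(-826) - 1180 = -208*(-826) - 1180 = 171808 - 1180 = 170628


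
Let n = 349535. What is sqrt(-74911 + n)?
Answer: 8*sqrt(4291) ≈ 524.05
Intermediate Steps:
sqrt(-74911 + n) = sqrt(-74911 + 349535) = sqrt(274624) = 8*sqrt(4291)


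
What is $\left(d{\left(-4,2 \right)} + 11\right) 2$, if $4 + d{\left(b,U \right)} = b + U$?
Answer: $10$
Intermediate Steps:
$d{\left(b,U \right)} = -4 + U + b$ ($d{\left(b,U \right)} = -4 + \left(b + U\right) = -4 + \left(U + b\right) = -4 + U + b$)
$\left(d{\left(-4,2 \right)} + 11\right) 2 = \left(\left(-4 + 2 - 4\right) + 11\right) 2 = \left(-6 + 11\right) 2 = 5 \cdot 2 = 10$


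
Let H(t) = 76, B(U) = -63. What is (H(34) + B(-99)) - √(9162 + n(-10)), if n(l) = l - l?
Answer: 13 - 3*√1018 ≈ -82.718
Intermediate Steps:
n(l) = 0
(H(34) + B(-99)) - √(9162 + n(-10)) = (76 - 63) - √(9162 + 0) = 13 - √9162 = 13 - 3*√1018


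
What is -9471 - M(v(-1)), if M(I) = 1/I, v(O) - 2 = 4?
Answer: -56827/6 ≈ -9471.2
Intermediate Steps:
v(O) = 6 (v(O) = 2 + 4 = 6)
-9471 - M(v(-1)) = -9471 - 1/6 = -9471 - 1*⅙ = -9471 - ⅙ = -56827/6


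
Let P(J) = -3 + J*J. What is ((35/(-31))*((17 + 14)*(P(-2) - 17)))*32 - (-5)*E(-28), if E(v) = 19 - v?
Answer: 18155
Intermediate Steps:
P(J) = -3 + J**2
((35/(-31))*((17 + 14)*(P(-2) - 17)))*32 - (-5)*E(-28) = ((35/(-31))*((17 + 14)*((-3 + (-2)**2) - 17)))*32 - (-5)*(19 - 1*(-28)) = ((35*(-1/31))*(31*((-3 + 4) - 17)))*32 - (-5)*(19 + 28) = -35*(1 - 17)*32 - (-5)*47 = -35*(-16)*32 - 1*(-235) = -35/31*(-496)*32 + 235 = 560*32 + 235 = 17920 + 235 = 18155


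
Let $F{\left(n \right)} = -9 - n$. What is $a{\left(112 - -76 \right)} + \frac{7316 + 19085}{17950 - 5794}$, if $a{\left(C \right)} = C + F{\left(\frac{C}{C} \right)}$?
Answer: $\frac{2190169}{12156} \approx 180.17$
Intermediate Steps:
$a{\left(C \right)} = -10 + C$ ($a{\left(C \right)} = C - \left(9 + \frac{C}{C}\right) = C - 10 = -10 + C$)
$a{\left(112 - -76 \right)} + \frac{7316 + 19085}{17950 - 5794} = \left(-10 + \left(112 - -76\right)\right) + \frac{7316 + 19085}{17950 - 5794} = \left(-10 + \left(112 + 76\right)\right) + \frac{26401}{12156} = \left(-10 + 188\right) + 26401 \cdot \frac{1}{12156} = 178 + \frac{26401}{12156} = \frac{2190169}{12156}$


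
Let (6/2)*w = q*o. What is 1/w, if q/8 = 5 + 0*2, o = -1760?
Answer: -3/70400 ≈ -4.2614e-5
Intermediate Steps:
q = 40 (q = 8*(5 + 0*2) = 8*(5 + 0) = 8*5 = 40)
w = -70400/3 (w = (40*(-1760))/3 = (1/3)*(-70400) = -70400/3 ≈ -23467.)
1/w = 1/(-70400/3) = -3/70400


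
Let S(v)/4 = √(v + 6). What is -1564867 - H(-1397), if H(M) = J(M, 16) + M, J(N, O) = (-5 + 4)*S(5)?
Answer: -1563470 + 4*√11 ≈ -1.5635e+6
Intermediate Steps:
S(v) = 4*√(6 + v) (S(v) = 4*√(v + 6) = 4*√(6 + v))
J(N, O) = -4*√11 (J(N, O) = (-5 + 4)*(4*√(6 + 5)) = -4*√11)
H(M) = M - 4*√11 (H(M) = -4*√11 + M = M - 4*√11)
-1564867 - H(-1397) = -1564867 - (-1397 - 4*√11) = -1564867 + (1397 + 4*√11) = -1563470 + 4*√11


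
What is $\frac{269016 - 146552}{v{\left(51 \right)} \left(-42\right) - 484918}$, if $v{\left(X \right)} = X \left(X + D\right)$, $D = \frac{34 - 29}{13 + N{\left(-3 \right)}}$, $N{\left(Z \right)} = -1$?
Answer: $- \frac{244928}{1190105} \approx -0.2058$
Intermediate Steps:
$D = \frac{5}{12}$ ($D = \frac{34 - 29}{13 - 1} = \frac{5}{12} \approx 0.41667$)
$v{\left(X \right)} = X \left(\frac{5}{12} + X\right)$ ($v{\left(X \right)} = X \left(X + \frac{5}{12}\right) = X \left(\frac{5}{12} + X\right)$)
$\frac{269016 - 146552}{v{\left(51 \right)} \left(-42\right) - 484918} = \frac{269016 - 146552}{\frac{1}{12} \cdot 51 \left(5 + 12 \cdot 51\right) \left(-42\right) - 484918} = \frac{122464}{\frac{1}{12} \cdot 51 \left(5 + 612\right) \left(-42\right) - 484918} = \frac{122464}{\frac{1}{12} \cdot 51 \cdot 617 \left(-42\right) - 484918} = \frac{122464}{\frac{10489}{4} \left(-42\right) - 484918} = \frac{122464}{- \frac{220269}{2} - 484918} = \frac{122464}{- \frac{1190105}{2}} = 122464 \left(- \frac{2}{1190105}\right) = - \frac{244928}{1190105}$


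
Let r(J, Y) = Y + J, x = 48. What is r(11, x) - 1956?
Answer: -1897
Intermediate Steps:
r(J, Y) = J + Y
r(11, x) - 1956 = (11 + 48) - 1956 = 59 - 1956 = -1897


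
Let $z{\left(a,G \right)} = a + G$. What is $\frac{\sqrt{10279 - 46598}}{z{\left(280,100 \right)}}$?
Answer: $\frac{i \sqrt{36319}}{380} \approx 0.50151 i$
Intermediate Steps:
$z{\left(a,G \right)} = G + a$
$\frac{\sqrt{10279 - 46598}}{z{\left(280,100 \right)}} = \frac{\sqrt{10279 - 46598}}{100 + 280} = \frac{\sqrt{-36319}}{380} = i \sqrt{36319} \cdot \frac{1}{380} = \frac{i \sqrt{36319}}{380}$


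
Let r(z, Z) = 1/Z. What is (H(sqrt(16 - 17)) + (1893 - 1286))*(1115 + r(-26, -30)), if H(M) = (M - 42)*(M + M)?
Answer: 4047329/6 - 468286*I/5 ≈ 6.7456e+5 - 93657.0*I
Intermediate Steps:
H(M) = 2*M*(-42 + M) (H(M) = (-42 + M)*(2*M) = 2*M*(-42 + M))
(H(sqrt(16 - 17)) + (1893 - 1286))*(1115 + r(-26, -30)) = (2*sqrt(16 - 17)*(-42 + sqrt(16 - 17)) + (1893 - 1286))*(1115 + 1/(-30)) = (2*sqrt(-1)*(-42 + sqrt(-1)) + 607)*(1115 - 1/30) = (2*I*(-42 + I) + 607)*(33449/30) = (607 + 2*I*(-42 + I))*(33449/30) = 20303543/30 + 33449*I*(-42 + I)/15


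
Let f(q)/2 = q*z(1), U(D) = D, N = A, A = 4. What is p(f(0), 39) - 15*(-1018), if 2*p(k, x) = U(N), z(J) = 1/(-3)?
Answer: 15272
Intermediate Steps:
z(J) = -⅓
N = 4
f(q) = -2*q/3 (f(q) = 2*(q*(-⅓)) = 2*(-q/3) = -2*q/3)
p(k, x) = 2 (p(k, x) = (½)*4 = 2)
p(f(0), 39) - 15*(-1018) = 2 - 15*(-1018) = 2 + 15270 = 15272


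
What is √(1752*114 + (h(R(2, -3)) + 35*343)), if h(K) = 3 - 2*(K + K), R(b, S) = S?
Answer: 2*√52937 ≈ 460.16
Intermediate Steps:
h(K) = 3 - 4*K
√(1752*114 + (h(R(2, -3)) + 35*343)) = √(1752*114 + ((3 - 4*(-3)) + 35*343)) = √(199728 + ((3 + 12) + 12005)) = √(199728 + (15 + 12005)) = √(199728 + 12020) = √211748 = 2*√52937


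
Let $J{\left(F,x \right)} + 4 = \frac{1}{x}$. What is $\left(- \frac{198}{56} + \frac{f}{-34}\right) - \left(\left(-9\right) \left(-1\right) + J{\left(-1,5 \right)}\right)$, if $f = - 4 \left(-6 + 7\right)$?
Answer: $- \frac{20511}{2380} \approx -8.6181$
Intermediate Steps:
$J{\left(F,x \right)} = -4 + \frac{1}{x}$
$f = -4$ ($f = \left(-4\right) 1 = -4$)
$\left(- \frac{198}{56} + \frac{f}{-34}\right) - \left(\left(-9\right) \left(-1\right) + J{\left(-1,5 \right)}\right) = \left(- \frac{198}{56} - \frac{4}{-34}\right) - \left(\left(-9\right) \left(-1\right) - \left(4 - \frac{1}{5}\right)\right) = \left(\left(-198\right) \frac{1}{56} - - \frac{2}{17}\right) - \left(9 + \left(-4 + \frac{1}{5}\right)\right) = \left(- \frac{99}{28} + \frac{2}{17}\right) - \left(9 - \frac{19}{5}\right) = - \frac{1627}{476} - \frac{26}{5} = - \frac{20511}{2380}$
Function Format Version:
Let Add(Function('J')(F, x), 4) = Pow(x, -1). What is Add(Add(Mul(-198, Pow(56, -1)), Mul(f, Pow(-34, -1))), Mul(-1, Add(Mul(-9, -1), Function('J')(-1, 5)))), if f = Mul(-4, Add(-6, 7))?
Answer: Rational(-20511, 2380) ≈ -8.6181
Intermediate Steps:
Function('J')(F, x) = Add(-4, Pow(x, -1))
f = -4 (f = Mul(-4, 1) = -4)
Add(Add(Mul(-198, Pow(56, -1)), Mul(f, Pow(-34, -1))), Mul(-1, Add(Mul(-9, -1), Function('J')(-1, 5)))) = Add(Add(Mul(-198, Pow(56, -1)), Mul(-4, Pow(-34, -1))), Mul(-1, Add(Mul(-9, -1), Add(-4, Pow(5, -1))))) = Add(Add(Mul(-198, Rational(1, 56)), Mul(-4, Rational(-1, 34))), Mul(-1, Add(9, Add(-4, Rational(1, 5))))) = Add(Add(Rational(-99, 28), Rational(2, 17)), Mul(-1, Add(9, Rational(-19, 5)))) = Add(Rational(-1627, 476), Mul(-1, Rational(26, 5))) = Add(Rational(-1627, 476), Rational(-26, 5)) = Rational(-20511, 2380)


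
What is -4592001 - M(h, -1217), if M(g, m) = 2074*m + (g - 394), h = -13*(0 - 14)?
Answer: -2067731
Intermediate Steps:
h = 182 (h = -13*(-14) = 182)
M(g, m) = -394 + g + 2074*m (M(g, m) = 2074*m + (-394 + g) = -394 + g + 2074*m)
-4592001 - M(h, -1217) = -4592001 - (-394 + 182 + 2074*(-1217)) = -4592001 - (-394 + 182 - 2524058) = -4592001 - 1*(-2524270) = -4592001 + 2524270 = -2067731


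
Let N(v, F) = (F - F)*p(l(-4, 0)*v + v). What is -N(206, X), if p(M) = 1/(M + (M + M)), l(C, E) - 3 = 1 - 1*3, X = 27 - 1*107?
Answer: 0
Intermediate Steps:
X = -80 (X = 27 - 107 = -80)
l(C, E) = 1 (l(C, E) = 3 + (1 - 1*3) = 3 + (1 - 3) = 3 - 2 = 1)
p(M) = 1/(3*M) (p(M) = 1/(M + 2*M) = 1/(3*M))
N(v, F) = 0 (N(v, F) = (F - F)*(1/(3*(1*v + v))) = 0*(1/(3*(v + v))) = 0*(1/(3*((2*v)))) = 0*((1/(2*v))/3) = 0*(1/(6*v)) = 0)
-N(206, X) = -1*0 = 0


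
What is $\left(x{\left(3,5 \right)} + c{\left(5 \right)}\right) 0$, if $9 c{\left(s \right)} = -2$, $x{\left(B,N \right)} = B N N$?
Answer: $0$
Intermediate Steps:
$x{\left(B,N \right)} = B N^{2}$
$c{\left(s \right)} = - \frac{2}{9}$ ($c{\left(s \right)} = \frac{1}{9} \left(-2\right) = - \frac{2}{9}$)
$\left(x{\left(3,5 \right)} + c{\left(5 \right)}\right) 0 = \left(3 \cdot 5^{2} - \frac{2}{9}\right) 0 = \left(3 \cdot 25 - \frac{2}{9}\right) 0 = \left(75 - \frac{2}{9}\right) 0 = \frac{673}{9} \cdot 0 = 0$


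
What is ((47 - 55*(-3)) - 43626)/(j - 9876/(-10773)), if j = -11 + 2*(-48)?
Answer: 155899674/380945 ≈ 409.24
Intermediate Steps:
j = -107 (j = -11 - 96 = -107)
((47 - 55*(-3)) - 43626)/(j - 9876/(-10773)) = ((47 - 55*(-3)) - 43626)/(-107 - 9876/(-10773)) = ((47 + 165) - 43626)/(-107 - 9876*(-1/10773)) = (212 - 43626)/(-107 + 3292/3591) = -43414/(-380945/3591) = -43414*(-3591/380945) = 155899674/380945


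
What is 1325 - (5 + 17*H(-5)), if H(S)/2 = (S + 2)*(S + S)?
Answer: 300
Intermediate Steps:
H(S) = 4*S*(2 + S) (H(S) = 2*((S + 2)*(S + S)) = 2*((2 + S)*(2*S)) = 2*(2*S*(2 + S)) = 4*S*(2 + S))
1325 - (5 + 17*H(-5)) = 1325 - (5 + 17*(4*(-5)*(2 - 5))) = 1325 - (5 + 17*(4*(-5)*(-3))) = 1325 - (5 + 17*60) = 1325 - (5 + 1020) = 1325 - 1*1025 = 1325 - 1025 = 300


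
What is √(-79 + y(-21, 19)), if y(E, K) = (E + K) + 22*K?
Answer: √337 ≈ 18.358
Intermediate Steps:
y(E, K) = E + 23*K
√(-79 + y(-21, 19)) = √(-79 + (-21 + 23*19)) = √(-79 + (-21 + 437)) = √(-79 + 416) = √337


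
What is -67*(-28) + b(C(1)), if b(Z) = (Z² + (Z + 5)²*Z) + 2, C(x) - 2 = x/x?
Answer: 2079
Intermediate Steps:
C(x) = 3 (C(x) = 2 + x/x = 2 + 1 = 3)
b(Z) = 2 + Z² + Z*(5 + Z)² (b(Z) = (Z² + (5 + Z)²*Z) + 2 = (Z² + Z*(5 + Z)²) + 2 = 2 + Z² + Z*(5 + Z)²)
-67*(-28) + b(C(1)) = -67*(-28) + (2 + 3² + 3*(5 + 3)²) = 1876 + (2 + 9 + 3*8²) = 1876 + (2 + 9 + 3*64) = 1876 + (2 + 9 + 192) = 1876 + 203 = 2079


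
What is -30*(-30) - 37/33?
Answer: 29663/33 ≈ 898.88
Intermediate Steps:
-30*(-30) - 37/33 = 900 - 37*1/33 = 900 - 37/33 = 29663/33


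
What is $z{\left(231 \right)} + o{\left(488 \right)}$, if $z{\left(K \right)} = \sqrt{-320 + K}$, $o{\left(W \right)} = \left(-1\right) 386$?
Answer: $-386 + i \sqrt{89} \approx -386.0 + 9.434 i$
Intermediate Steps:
$o{\left(W \right)} = -386$
$z{\left(231 \right)} + o{\left(488 \right)} = \sqrt{-320 + 231} - 386 = \sqrt{-89} - 386 = i \sqrt{89} - 386 = -386 + i \sqrt{89}$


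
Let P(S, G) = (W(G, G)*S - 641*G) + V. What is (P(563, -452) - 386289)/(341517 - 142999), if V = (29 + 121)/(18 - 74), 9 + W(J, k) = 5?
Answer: -2766727/5558504 ≈ -0.49775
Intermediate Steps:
W(J, k) = -4 (W(J, k) = -9 + 5 = -4)
V = -75/28 (V = 150/(-56) = 150*(-1/56) = -75/28 ≈ -2.6786)
P(S, G) = -75/28 - 641*G - 4*S (P(S, G) = (-4*S - 641*G) - 75/28 = (-641*G - 4*S) - 75/28 = -75/28 - 641*G - 4*S)
(P(563, -452) - 386289)/(341517 - 142999) = ((-75/28 - 641*(-452) - 4*563) - 386289)/(341517 - 142999) = ((-75/28 + 289732 - 2252) - 386289)/198518 = (8049365/28 - 386289)*(1/198518) = -2766727/28*1/198518 = -2766727/5558504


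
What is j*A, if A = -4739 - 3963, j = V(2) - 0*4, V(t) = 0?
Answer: 0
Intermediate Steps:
j = 0 (j = 0 - 0*4 = 0 - 1*0 = 0 + 0 = 0)
A = -8702
j*A = 0*(-8702) = 0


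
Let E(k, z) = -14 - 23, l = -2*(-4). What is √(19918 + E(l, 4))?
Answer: 141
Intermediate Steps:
l = 8
E(k, z) = -37
√(19918 + E(l, 4)) = √(19918 - 37) = √19881 = 141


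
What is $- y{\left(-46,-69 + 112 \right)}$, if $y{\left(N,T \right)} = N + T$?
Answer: $3$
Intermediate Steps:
$- y{\left(-46,-69 + 112 \right)} = - (-46 + \left(-69 + 112\right)) = - (-46 + 43) = \left(-1\right) \left(-3\right) = 3$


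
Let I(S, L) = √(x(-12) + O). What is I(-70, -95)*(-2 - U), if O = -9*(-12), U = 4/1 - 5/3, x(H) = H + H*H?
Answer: -52*√15/3 ≈ -67.132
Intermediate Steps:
x(H) = H + H²
U = 7/3 (U = 4*1 - 5*⅓ = 4 - 5/3 = 7/3 ≈ 2.3333)
O = 108
I(S, L) = 4*√15 (I(S, L) = √(-12*(1 - 12) + 108) = √(-12*(-11) + 108) = √(132 + 108) = √240 = 4*√15)
I(-70, -95)*(-2 - U) = (4*√15)*(-2 - 1*7/3) = (4*√15)*(-2 - 7/3) = (4*√15)*(-13/3) = -52*√15/3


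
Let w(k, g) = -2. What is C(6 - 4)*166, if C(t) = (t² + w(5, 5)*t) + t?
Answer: 332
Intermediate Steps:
C(t) = t² - t (C(t) = (t² - 2*t) + t = t² - t)
C(6 - 4)*166 = ((6 - 4)*(-1 + (6 - 4)))*166 = (2*(-1 + 2))*166 = (2*1)*166 = 2*166 = 332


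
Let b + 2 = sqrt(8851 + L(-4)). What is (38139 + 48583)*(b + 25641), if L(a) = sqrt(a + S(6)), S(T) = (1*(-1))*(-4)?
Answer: 2223465358 + 86722*sqrt(8851) ≈ 2.2316e+9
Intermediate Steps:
S(T) = 4 (S(T) = -1*(-4) = 4)
L(a) = sqrt(4 + a) (L(a) = sqrt(a + 4) = sqrt(4 + a))
b = -2 + sqrt(8851) (b = -2 + sqrt(8851 + sqrt(4 - 4)) = -2 + sqrt(8851 + sqrt(0)) = -2 + sqrt(8851 + 0) = -2 + sqrt(8851) ≈ 92.080)
(38139 + 48583)*(b + 25641) = (38139 + 48583)*((-2 + sqrt(8851)) + 25641) = 86722*(25639 + sqrt(8851)) = 2223465358 + 86722*sqrt(8851)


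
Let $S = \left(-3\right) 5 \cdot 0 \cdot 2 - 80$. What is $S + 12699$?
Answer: $12619$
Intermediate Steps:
$S = -80$ ($S = \left(-15\right) 0 \cdot 2 - 80 = 0 \cdot 2 - 80 = 0 - 80 = -80$)
$S + 12699 = -80 + 12699 = 12619$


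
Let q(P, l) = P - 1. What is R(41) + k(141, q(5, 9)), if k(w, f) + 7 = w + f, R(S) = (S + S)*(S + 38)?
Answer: 6616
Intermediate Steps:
q(P, l) = -1 + P
R(S) = 2*S*(38 + S) (R(S) = (2*S)*(38 + S) = 2*S*(38 + S))
k(w, f) = -7 + f + w (k(w, f) = -7 + (w + f) = -7 + (f + w) = -7 + f + w)
R(41) + k(141, q(5, 9)) = 2*41*(38 + 41) + (-7 + (-1 + 5) + 141) = 2*41*79 + (-7 + 4 + 141) = 6478 + 138 = 6616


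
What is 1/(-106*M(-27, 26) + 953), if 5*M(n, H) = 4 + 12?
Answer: 5/3069 ≈ 0.0016292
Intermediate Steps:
M(n, H) = 16/5 (M(n, H) = (4 + 12)/5 = (1/5)*16 = 16/5)
1/(-106*M(-27, 26) + 953) = 1/(-106*16/5 + 953) = 1/(-1696/5 + 953) = 1/(3069/5) = 5/3069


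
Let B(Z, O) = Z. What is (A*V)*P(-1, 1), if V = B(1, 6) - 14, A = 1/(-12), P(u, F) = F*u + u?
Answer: -13/6 ≈ -2.1667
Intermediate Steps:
P(u, F) = u + F*u
A = -1/12 ≈ -0.083333
V = -13 (V = 1 - 14 = -13)
(A*V)*P(-1, 1) = (-1/12*(-13))*(-(1 + 1)) = 13*(-1*2)/12 = (13/12)*(-2) = -13/6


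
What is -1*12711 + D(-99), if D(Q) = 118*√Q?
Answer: -12711 + 354*I*√11 ≈ -12711.0 + 1174.1*I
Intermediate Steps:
-1*12711 + D(-99) = -1*12711 + 118*√(-99) = -12711 + 118*(3*I*√11) = -12711 + 354*I*√11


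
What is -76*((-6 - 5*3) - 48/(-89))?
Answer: 138396/89 ≈ 1555.0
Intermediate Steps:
-76*((-6 - 5*3) - 48/(-89)) = -76*((-6 - 15) - 48*(-1/89)) = -76*(-21 + 48/89) = -76*(-1821/89) = 138396/89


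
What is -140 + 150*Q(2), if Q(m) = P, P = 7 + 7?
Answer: 1960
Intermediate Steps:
P = 14
Q(m) = 14
-140 + 150*Q(2) = -140 + 150*14 = -140 + 2100 = 1960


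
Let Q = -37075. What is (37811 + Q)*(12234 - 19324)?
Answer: -5218240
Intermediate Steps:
(37811 + Q)*(12234 - 19324) = (37811 - 37075)*(12234 - 19324) = 736*(-7090) = -5218240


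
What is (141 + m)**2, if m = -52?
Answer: 7921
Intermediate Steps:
(141 + m)**2 = (141 - 52)**2 = 89**2 = 7921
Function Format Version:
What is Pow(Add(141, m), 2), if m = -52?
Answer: 7921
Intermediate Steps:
Pow(Add(141, m), 2) = Pow(Add(141, -52), 2) = Pow(89, 2) = 7921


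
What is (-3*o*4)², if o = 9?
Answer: 11664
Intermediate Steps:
(-3*o*4)² = (-3*9*4)² = (-27*4)² = (-108)² = 11664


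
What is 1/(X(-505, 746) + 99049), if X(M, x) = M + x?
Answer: 1/99290 ≈ 1.0072e-5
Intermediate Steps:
1/(X(-505, 746) + 99049) = 1/((-505 + 746) + 99049) = 1/(241 + 99049) = 1/99290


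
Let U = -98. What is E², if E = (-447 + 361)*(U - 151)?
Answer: 458559396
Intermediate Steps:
E = 21414 (E = (-447 + 361)*(-98 - 151) = -86*(-249) = 21414)
E² = 21414² = 458559396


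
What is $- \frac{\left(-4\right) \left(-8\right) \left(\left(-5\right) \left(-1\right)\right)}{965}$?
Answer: $- \frac{32}{193} \approx -0.1658$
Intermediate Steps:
$- \frac{\left(-4\right) \left(-8\right) \left(\left(-5\right) \left(-1\right)\right)}{965} = - \frac{32 \cdot 5}{965} = - \frac{160}{965} = \left(-1\right) \frac{32}{193} = - \frac{32}{193}$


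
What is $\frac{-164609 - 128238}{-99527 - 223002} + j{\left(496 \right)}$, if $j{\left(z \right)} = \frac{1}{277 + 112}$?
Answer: $\frac{114240012}{125463781} \approx 0.91054$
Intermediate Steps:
$j{\left(z \right)} = \frac{1}{389}$
$\frac{-164609 - 128238}{-99527 - 223002} + j{\left(496 \right)} = \frac{-164609 - 128238}{-99527 - 223002} + \frac{1}{389} = - \frac{292847}{-322529} + \frac{1}{389} = \left(-292847\right) \left(- \frac{1}{322529}\right) + \frac{1}{389} = \frac{292847}{322529} + \frac{1}{389} = \frac{114240012}{125463781}$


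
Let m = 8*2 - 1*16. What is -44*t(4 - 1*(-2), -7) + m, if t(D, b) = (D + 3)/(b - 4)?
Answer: 36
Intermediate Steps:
t(D, b) = (3 + D)/(-4 + b)
m = 0 (m = 16 - 16 = 0)
-44*t(4 - 1*(-2), -7) + m = -44*(3 + (4 - 1*(-2)))/(-4 - 7) + 0 = -44*(3 + (4 + 2))/(-11) + 0 = -(-4)*(3 + 6) + 0 = -(-4)*9 + 0 = -44*(-9/11) + 0 = 36 + 0 = 36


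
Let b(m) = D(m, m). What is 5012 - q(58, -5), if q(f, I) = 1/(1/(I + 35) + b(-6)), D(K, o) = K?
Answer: 897178/179 ≈ 5012.2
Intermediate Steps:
b(m) = m
q(f, I) = 1/(-6 + 1/(35 + I)) (q(f, I) = 1/(1/(I + 35) - 6) = 1/(1/(35 + I) - 6) = 1/(-6 + 1/(35 + I)))
5012 - q(58, -5) = 5012 - (35 - 5)/(-209 - 6*(-5)) = 5012 - 30/(-209 + 30) = 5012 - 30/(-179) = 5012 - (-1)*30/179 = 5012 - 1*(-30/179) = 5012 + 30/179 = 897178/179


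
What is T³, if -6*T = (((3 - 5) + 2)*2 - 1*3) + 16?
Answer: -2197/216 ≈ -10.171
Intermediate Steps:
T = -13/6 (T = -((((3 - 5) + 2)*2 - 1*3) + 16)/6 = -(((-2 + 2)*2 - 3) + 16)/6 = -((0*2 - 3) + 16)/6 = -((0 - 3) + 16)/6 = -(-3 + 16)/6 = -⅙*13 = -13/6 ≈ -2.1667)
T³ = (-13/6)³ = -2197/216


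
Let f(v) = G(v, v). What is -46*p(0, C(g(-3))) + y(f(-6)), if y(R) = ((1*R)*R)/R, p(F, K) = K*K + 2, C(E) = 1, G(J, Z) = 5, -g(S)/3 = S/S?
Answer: -133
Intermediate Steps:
g(S) = -3 (g(S) = -3*S/S = -3*1 = -3)
f(v) = 5
p(F, K) = 2 + K**2 (p(F, K) = K**2 + 2 = 2 + K**2)
y(R) = R (y(R) = (R*R)/R = R**2/R = R)
-46*p(0, C(g(-3))) + y(f(-6)) = -46*(2 + 1**2) + 5 = -46*(2 + 1) + 5 = -46*3 + 5 = -138 + 5 = -133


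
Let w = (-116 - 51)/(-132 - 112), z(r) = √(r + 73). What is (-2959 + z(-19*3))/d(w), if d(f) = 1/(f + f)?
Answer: -493485/122 ≈ -4045.0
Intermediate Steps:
z(r) = √(73 + r)
w = 167/244 (w = -167/(-244) = -167*(-1/244) = 167/244 ≈ 0.68443)
d(f) = 1/(2*f)
(-2959 + z(-19*3))/d(w) = (-2959 + √(73 - 19*3))/((1/(2*(167/244)))) = (-2959 + √(73 - 57))/(((½)*(244/167))) = (-2959 + √16)/(122/167) = (-2959 + 4)*(167/122) = -2955*167/122 = -493485/122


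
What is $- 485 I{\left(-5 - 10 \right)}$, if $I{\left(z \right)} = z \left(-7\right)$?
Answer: $-50925$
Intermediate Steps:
$I{\left(z \right)} = - 7 z$
$- 485 I{\left(-5 - 10 \right)} = - 485 \left(- 7 \left(-5 - 10\right)\right) = - 485 \left(\left(-7\right) \left(-15\right)\right) = \left(-485\right) 105 = -50925$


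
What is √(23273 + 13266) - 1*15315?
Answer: -15315 + √36539 ≈ -15124.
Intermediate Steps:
√(23273 + 13266) - 1*15315 = √36539 - 15315 = -15315 + √36539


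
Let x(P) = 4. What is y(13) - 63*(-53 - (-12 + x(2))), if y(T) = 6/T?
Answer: 36861/13 ≈ 2835.5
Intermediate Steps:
y(13) - 63*(-53 - (-12 + x(2))) = 6/13 - 63*(-53 - (-12 + 4)) = 6*(1/13) - 63*(-53 - 1*(-8)) = 6/13 - 63*(-53 + 8) = 6/13 - 63*(-45) = 6/13 + 2835 = 36861/13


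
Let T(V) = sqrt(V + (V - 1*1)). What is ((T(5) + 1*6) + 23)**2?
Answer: 1024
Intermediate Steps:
T(V) = sqrt(-1 + 2*V) (T(V) = sqrt(V + (V - 1)) = sqrt(V + (-1 + V)) = sqrt(-1 + 2*V))
((T(5) + 1*6) + 23)**2 = ((sqrt(-1 + 2*5) + 1*6) + 23)**2 = ((sqrt(-1 + 10) + 6) + 23)**2 = ((sqrt(9) + 6) + 23)**2 = ((3 + 6) + 23)**2 = (9 + 23)**2 = 32**2 = 1024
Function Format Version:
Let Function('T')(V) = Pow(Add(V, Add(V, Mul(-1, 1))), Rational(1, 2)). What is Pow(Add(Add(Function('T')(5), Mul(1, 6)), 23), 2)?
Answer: 1024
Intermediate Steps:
Function('T')(V) = Pow(Add(-1, Mul(2, V)), Rational(1, 2)) (Function('T')(V) = Pow(Add(V, Add(V, -1)), Rational(1, 2)) = Pow(Add(V, Add(-1, V)), Rational(1, 2)) = Pow(Add(-1, Mul(2, V)), Rational(1, 2)))
Pow(Add(Add(Function('T')(5), Mul(1, 6)), 23), 2) = Pow(Add(Add(Pow(Add(-1, Mul(2, 5)), Rational(1, 2)), Mul(1, 6)), 23), 2) = Pow(Add(Add(Pow(Add(-1, 10), Rational(1, 2)), 6), 23), 2) = Pow(Add(Add(Pow(9, Rational(1, 2)), 6), 23), 2) = Pow(Add(Add(3, 6), 23), 2) = Pow(Add(9, 23), 2) = Pow(32, 2) = 1024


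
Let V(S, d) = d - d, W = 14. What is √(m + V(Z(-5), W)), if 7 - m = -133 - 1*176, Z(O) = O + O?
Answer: 2*√79 ≈ 17.776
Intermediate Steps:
Z(O) = 2*O
V(S, d) = 0
m = 316 (m = 7 - (-133 - 1*176) = 7 - (-133 - 176) = 7 - 1*(-309) = 7 + 309 = 316)
√(m + V(Z(-5), W)) = √(316 + 0) = √316 = 2*√79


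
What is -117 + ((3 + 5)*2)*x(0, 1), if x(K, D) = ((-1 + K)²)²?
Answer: -101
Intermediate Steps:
x(K, D) = (-1 + K)⁴
-117 + ((3 + 5)*2)*x(0, 1) = -117 + ((3 + 5)*2)*(-1 + 0)⁴ = -117 + (8*2)*(-1)⁴ = -117 + 16*1 = -117 + 16 = -101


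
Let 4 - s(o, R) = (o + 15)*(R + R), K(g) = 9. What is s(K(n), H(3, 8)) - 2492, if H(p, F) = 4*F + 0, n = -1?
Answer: -4024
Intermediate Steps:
H(p, F) = 4*F
s(o, R) = 4 - 2*R*(15 + o) (s(o, R) = 4 - (o + 15)*(R + R) = 4 - (15 + o)*2*R = 4 - 2*R*(15 + o))
s(K(n), H(3, 8)) - 2492 = (4 - 120*8 - 2*4*8*9) - 2492 = (4 - 30*32 - 2*32*9) - 2492 = (4 - 960 - 576) - 2492 = -1532 - 2492 = -4024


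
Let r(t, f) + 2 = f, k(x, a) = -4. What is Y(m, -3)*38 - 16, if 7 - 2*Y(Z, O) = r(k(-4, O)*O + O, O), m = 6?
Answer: 212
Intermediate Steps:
r(t, f) = -2 + f
Y(Z, O) = 9/2 - O/2 (Y(Z, O) = 7/2 - (-2 + O)/2 = 7/2 + (1 - O/2) = 9/2 - O/2)
Y(m, -3)*38 - 16 = (9/2 - ½*(-3))*38 - 16 = (9/2 + 3/2)*38 - 16 = 6*38 - 16 = 228 - 16 = 212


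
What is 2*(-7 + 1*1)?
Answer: -12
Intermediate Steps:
2*(-7 + 1*1) = 2*(-7 + 1) = 2*(-6) = -12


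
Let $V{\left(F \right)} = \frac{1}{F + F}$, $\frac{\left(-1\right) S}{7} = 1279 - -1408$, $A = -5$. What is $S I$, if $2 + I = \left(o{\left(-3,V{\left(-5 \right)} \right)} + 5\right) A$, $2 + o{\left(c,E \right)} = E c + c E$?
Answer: $376180$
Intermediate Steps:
$S = -18809$ ($S = - 7 \left(1279 - -1408\right) = - 7 \left(1279 + 1408\right) = \left(-7\right) 2687 = -18809$)
$V{\left(F \right)} = \frac{1}{2 F}$
$o{\left(c,E \right)} = -2 + 2 E c$ ($o{\left(c,E \right)} = -2 + \left(E c + c E\right) = -2 + \left(E c + E c\right) = -2 + 2 E c$)
$I = -20$ ($I = -2 + \left(\left(-2 + 2 \frac{1}{2 \left(-5\right)} \left(-3\right)\right) + 5\right) \left(-5\right) = -2 + \left(\left(-2 + 2 \cdot \frac{1}{2} \left(- \frac{1}{5}\right) \left(-3\right)\right) + 5\right) \left(-5\right) = -2 + \left(\left(-2 + 2 \left(- \frac{1}{10}\right) \left(-3\right)\right) + 5\right) \left(-5\right) = -2 + \left(\left(-2 + \frac{3}{5}\right) + 5\right) \left(-5\right) = -2 + \left(- \frac{7}{5} + 5\right) \left(-5\right) = -2 + \frac{18}{5} \left(-5\right) = -2 - 18 = -20$)
$S I = \left(-18809\right) \left(-20\right) = 376180$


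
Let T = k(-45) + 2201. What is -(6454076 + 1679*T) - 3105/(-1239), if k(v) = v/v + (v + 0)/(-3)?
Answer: -4202860012/413 ≈ -1.0176e+7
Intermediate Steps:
k(v) = 1 - v/3 (k(v) = 1 + v*(-⅓) = 1 - v/3)
T = 2217 (T = (1 - ⅓*(-45)) + 2201 = (1 + 15) + 2201 = 16 + 2201 = 2217)
-(6454076 + 1679*T) - 3105/(-1239) = -1679/(1/(2217 + 3844)) - 3105/(-1239) = -1679/(1/6061) - 3105*(-1/1239) = -1679/1/6061 + 1035/413 = -1679*6061 + 1035/413 = -10176419 + 1035/413 = -4202860012/413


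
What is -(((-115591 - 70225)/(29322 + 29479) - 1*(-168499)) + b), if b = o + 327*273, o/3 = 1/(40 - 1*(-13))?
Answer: -803318417965/3116453 ≈ -2.5777e+5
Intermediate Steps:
o = 3/53 (o = 3/(40 - 1*(-13)) = 3/(40 + 13) = 3/53 ≈ 0.056604)
b = 4731366/53 (b = 3/53 + 327*273 = 3/53 + 89271 = 4731366/53 ≈ 89271.)
-(((-115591 - 70225)/(29322 + 29479) - 1*(-168499)) + b) = -(((-115591 - 70225)/(29322 + 29479) - 1*(-168499)) + 4731366/53) = -((-185816/58801 + 168499) + 4731366/53) = -(9907723883/58801 + 4731366/53) = -1*803318417965/3116453 = -803318417965/3116453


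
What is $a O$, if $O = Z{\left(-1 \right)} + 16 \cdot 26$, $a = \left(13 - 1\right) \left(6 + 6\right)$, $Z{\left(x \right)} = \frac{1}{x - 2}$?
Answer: $59856$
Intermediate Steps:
$Z{\left(x \right)} = \frac{1}{-2 + x}$
$a = 144$ ($a = 12 \cdot 12 = 144$)
$O = \frac{1247}{3}$ ($O = \frac{1}{-2 - 1} + 16 \cdot 26 = \frac{1}{-3} + 416 = - \frac{1}{3} + 416 = \frac{1247}{3} \approx 415.67$)
$a O = 144 \cdot \frac{1247}{3} = 59856$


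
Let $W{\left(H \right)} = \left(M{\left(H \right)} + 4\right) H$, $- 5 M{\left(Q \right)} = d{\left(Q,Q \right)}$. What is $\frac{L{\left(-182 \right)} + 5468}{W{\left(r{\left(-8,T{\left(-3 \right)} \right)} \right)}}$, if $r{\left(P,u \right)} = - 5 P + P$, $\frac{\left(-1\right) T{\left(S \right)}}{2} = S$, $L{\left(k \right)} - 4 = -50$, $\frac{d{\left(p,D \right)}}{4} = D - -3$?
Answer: $- \frac{2711}{384} \approx -7.0599$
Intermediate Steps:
$d{\left(p,D \right)} = 12 + 4 D$ ($d{\left(p,D \right)} = 4 \left(D - -3\right) = 4 \left(D + 3\right) = 4 \left(3 + D\right) = 12 + 4 D$)
$L{\left(k \right)} = -46$ ($L{\left(k \right)} = 4 - 50 = -46$)
$M{\left(Q \right)} = - \frac{12}{5} - \frac{4 Q}{5}$ ($M{\left(Q \right)} = - \frac{12 + 4 Q}{5} = - \frac{12}{5} - \frac{4 Q}{5}$)
$T{\left(S \right)} = - 2 S$
$r{\left(P,u \right)} = - 4 P$
$W{\left(H \right)} = H \left(\frac{8}{5} - \frac{4 H}{5}\right)$ ($W{\left(H \right)} = \left(\left(- \frac{12}{5} - \frac{4 H}{5}\right) + 4\right) H = \left(\frac{8}{5} - \frac{4 H}{5}\right) H = H \left(\frac{8}{5} - \frac{4 H}{5}\right)$)
$\frac{L{\left(-182 \right)} + 5468}{W{\left(r{\left(-8,T{\left(-3 \right)} \right)} \right)}} = \frac{-46 + 5468}{\frac{4}{5} \left(\left(-4\right) \left(-8\right)\right) \left(2 - \left(-4\right) \left(-8\right)\right)} = \frac{5422}{\frac{4}{5} \cdot 32 \left(2 - 32\right)} = \frac{5422}{\frac{4}{5} \cdot 32 \left(-30\right)} = \frac{5422}{-768} = 5422 \left(- \frac{1}{768}\right) = - \frac{2711}{384}$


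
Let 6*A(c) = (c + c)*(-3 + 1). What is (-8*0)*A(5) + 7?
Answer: 7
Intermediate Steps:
A(c) = -2*c/3 (A(c) = ((c + c)*(-3 + 1))/6 = ((2*c)*(-2))/6 = (-4*c)/6 = -2*c/3)
(-8*0)*A(5) + 7 = (-8*0)*(-2/3*5) + 7 = 0*(-10/3) + 7 = 0 + 7 = 7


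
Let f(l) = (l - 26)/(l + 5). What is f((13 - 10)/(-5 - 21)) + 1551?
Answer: 196298/127 ≈ 1545.7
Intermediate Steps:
f(l) = (-26 + l)/(5 + l)
f((13 - 10)/(-5 - 21)) + 1551 = (-26 + (13 - 10)/(-5 - 21))/(5 + (13 - 10)/(-5 - 21)) + 1551 = (-26 + 3/(-26))/(5 + 3/(-26)) + 1551 = (-26 + 3*(-1/26))/(5 + 3*(-1/26)) + 1551 = (-26 - 3/26)/(5 - 3/26) + 1551 = -679/26/(127/26) + 1551 = (26/127)*(-679/26) + 1551 = -679/127 + 1551 = 196298/127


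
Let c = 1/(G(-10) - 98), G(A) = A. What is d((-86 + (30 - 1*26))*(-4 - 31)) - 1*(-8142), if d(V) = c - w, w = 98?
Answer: 868751/108 ≈ 8044.0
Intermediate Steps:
c = -1/108 (c = 1/(-10 - 98) = 1/(-108) = -1/108 ≈ -0.0092593)
d(V) = -10585/108 (d(V) = -1/108 - 1*98 = -1/108 - 98 = -10585/108)
d((-86 + (30 - 1*26))*(-4 - 31)) - 1*(-8142) = -10585/108 - 1*(-8142) = -10585/108 + 8142 = 868751/108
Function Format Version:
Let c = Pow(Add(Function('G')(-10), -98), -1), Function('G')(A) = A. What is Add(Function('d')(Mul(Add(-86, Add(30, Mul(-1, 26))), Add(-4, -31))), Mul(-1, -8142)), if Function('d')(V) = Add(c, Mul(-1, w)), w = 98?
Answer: Rational(868751, 108) ≈ 8044.0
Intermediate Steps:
c = Rational(-1, 108) (c = Pow(Add(-10, -98), -1) = Pow(-108, -1) = Rational(-1, 108) ≈ -0.0092593)
Function('d')(V) = Rational(-10585, 108) (Function('d')(V) = Add(Rational(-1, 108), Mul(-1, 98)) = Add(Rational(-1, 108), -98) = Rational(-10585, 108))
Add(Function('d')(Mul(Add(-86, Add(30, Mul(-1, 26))), Add(-4, -31))), Mul(-1, -8142)) = Add(Rational(-10585, 108), Mul(-1, -8142)) = Add(Rational(-10585, 108), 8142) = Rational(868751, 108)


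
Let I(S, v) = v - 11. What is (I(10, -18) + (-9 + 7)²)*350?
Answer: -8750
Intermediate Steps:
I(S, v) = -11 + v
(I(10, -18) + (-9 + 7)²)*350 = ((-11 - 18) + (-9 + 7)²)*350 = (-29 + (-2)²)*350 = (-29 + 4)*350 = -25*350 = -8750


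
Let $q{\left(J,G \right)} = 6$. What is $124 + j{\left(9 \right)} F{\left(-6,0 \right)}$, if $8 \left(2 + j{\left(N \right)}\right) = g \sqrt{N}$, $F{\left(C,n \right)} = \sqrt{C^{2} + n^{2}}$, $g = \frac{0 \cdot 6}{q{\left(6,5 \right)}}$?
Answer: $112$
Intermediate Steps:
$g = 0$ ($g = \frac{0 \cdot 6}{6} = 0 \cdot \frac{1}{6} = 0$)
$j{\left(N \right)} = -2$ ($j{\left(N \right)} = -2 + \frac{0 \sqrt{N}}{8} = -2 + \frac{1}{8} \cdot 0 = -2 + 0 = -2$)
$124 + j{\left(9 \right)} F{\left(-6,0 \right)} = 124 - 2 \sqrt{\left(-6\right)^{2} + 0^{2}} = 124 - 2 \sqrt{36 + 0} = 124 - 2 \sqrt{36} = 124 - 12 = 112$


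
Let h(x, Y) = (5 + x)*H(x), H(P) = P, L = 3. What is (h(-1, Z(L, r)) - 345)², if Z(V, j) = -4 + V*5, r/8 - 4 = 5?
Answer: 121801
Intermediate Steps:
r = 72 (r = 32 + 8*5 = 32 + 40 = 72)
Z(V, j) = -4 + 5*V
h(x, Y) = x*(5 + x) (h(x, Y) = (5 + x)*x = x*(5 + x))
(h(-1, Z(L, r)) - 345)² = (-(5 - 1) - 345)² = (-1*4 - 345)² = (-4 - 345)² = (-349)² = 121801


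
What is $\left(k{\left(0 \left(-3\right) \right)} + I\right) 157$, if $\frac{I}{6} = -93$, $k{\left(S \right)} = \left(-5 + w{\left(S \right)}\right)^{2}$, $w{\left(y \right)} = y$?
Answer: $-83681$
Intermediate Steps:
$k{\left(S \right)} = \left(-5 + S\right)^{2}$
$I = -558$ ($I = 6 \left(-93\right) = -558$)
$\left(k{\left(0 \left(-3\right) \right)} + I\right) 157 = \left(\left(-5 + 0 \left(-3\right)\right)^{2} - 558\right) 157 = \left(\left(-5 + 0\right)^{2} - 558\right) 157 = \left(\left(-5\right)^{2} - 558\right) 157 = \left(25 - 558\right) 157 = \left(-533\right) 157 = -83681$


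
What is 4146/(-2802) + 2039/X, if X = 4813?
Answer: -2373570/2247671 ≈ -1.0560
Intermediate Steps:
4146/(-2802) + 2039/X = 4146/(-2802) + 2039/4813 = 4146*(-1/2802) + 2039*(1/4813) = -691/467 + 2039/4813 = -2373570/2247671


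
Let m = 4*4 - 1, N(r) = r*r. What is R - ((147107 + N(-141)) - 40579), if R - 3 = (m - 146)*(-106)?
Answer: -112520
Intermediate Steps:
N(r) = r**2
m = 15 (m = 16 - 1 = 15)
R = 13889 (R = 3 + (15 - 146)*(-106) = 3 - 131*(-106) = 3 + 13886 = 13889)
R - ((147107 + N(-141)) - 40579) = 13889 - ((147107 + (-141)**2) - 40579) = 13889 - ((147107 + 19881) - 40579) = 13889 - (166988 - 40579) = 13889 - 1*126409 = 13889 - 126409 = -112520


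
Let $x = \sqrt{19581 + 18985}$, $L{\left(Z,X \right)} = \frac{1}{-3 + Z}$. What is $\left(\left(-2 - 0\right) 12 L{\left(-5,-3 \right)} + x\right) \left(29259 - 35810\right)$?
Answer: $-19653 - 6551 \sqrt{38566} \approx -1.3062 \cdot 10^{6}$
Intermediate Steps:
$x = \sqrt{38566} \approx 196.38$
$\left(\left(-2 - 0\right) 12 L{\left(-5,-3 \right)} + x\right) \left(29259 - 35810\right) = \left(\frac{\left(-2 - 0\right) 12}{-3 - 5} + \sqrt{38566}\right) \left(29259 - 35810\right) = \left(\frac{\left(-2 + 0\right) 12}{-8} + \sqrt{38566}\right) \left(-6551\right) = \left(\left(-2\right) 12 \left(- \frac{1}{8}\right) + \sqrt{38566}\right) \left(-6551\right) = \left(\left(-24\right) \left(- \frac{1}{8}\right) + \sqrt{38566}\right) \left(-6551\right) = \left(3 + \sqrt{38566}\right) \left(-6551\right) = -19653 - 6551 \sqrt{38566}$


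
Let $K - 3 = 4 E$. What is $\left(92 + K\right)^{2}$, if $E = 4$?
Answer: $12321$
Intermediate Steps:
$K = 19$ ($K = 3 + 4 \cdot 4 = 3 + 16 = 19$)
$\left(92 + K\right)^{2} = \left(92 + 19\right)^{2} = 111^{2} = 12321$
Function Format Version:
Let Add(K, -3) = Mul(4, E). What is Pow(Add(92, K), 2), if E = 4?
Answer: 12321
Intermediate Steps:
K = 19 (K = Add(3, Mul(4, 4)) = Add(3, 16) = 19)
Pow(Add(92, K), 2) = Pow(Add(92, 19), 2) = Pow(111, 2) = 12321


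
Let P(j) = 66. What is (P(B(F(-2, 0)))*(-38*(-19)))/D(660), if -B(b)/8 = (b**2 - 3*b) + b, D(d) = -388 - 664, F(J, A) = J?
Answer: -11913/263 ≈ -45.297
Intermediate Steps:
D(d) = -1052
B(b) = -8*b**2 + 16*b (B(b) = -8*((b**2 - 3*b) + b) = -8*(b**2 - 2*b) = -8*b**2 + 16*b)
(P(B(F(-2, 0)))*(-38*(-19)))/D(660) = (66*(-38*(-19)))/(-1052) = (66*722)*(-1/1052) = 47652*(-1/1052) = -11913/263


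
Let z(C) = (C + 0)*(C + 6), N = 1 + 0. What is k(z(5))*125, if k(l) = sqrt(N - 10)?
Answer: 375*I ≈ 375.0*I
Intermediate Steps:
N = 1
z(C) = C*(6 + C)
k(l) = 3*I (k(l) = sqrt(1 - 10) = sqrt(-9) = 3*I)
k(z(5))*125 = (3*I)*125 = 375*I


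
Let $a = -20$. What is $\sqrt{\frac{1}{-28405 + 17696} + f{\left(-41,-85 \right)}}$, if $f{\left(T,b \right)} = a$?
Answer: $\frac{i \sqrt{2293664329}}{10709} \approx 4.4721 i$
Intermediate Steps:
$f{\left(T,b \right)} = -20$
$\sqrt{\frac{1}{-28405 + 17696} + f{\left(-41,-85 \right)}} = \sqrt{\frac{1}{-28405 + 17696} - 20} = \sqrt{\frac{1}{-10709} - 20} = \sqrt{- \frac{1}{10709} - 20} = \sqrt{- \frac{214181}{10709}} = \frac{i \sqrt{2293664329}}{10709}$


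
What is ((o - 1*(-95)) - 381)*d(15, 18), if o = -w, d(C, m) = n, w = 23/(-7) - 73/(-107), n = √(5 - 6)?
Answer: -212264*I/749 ≈ -283.4*I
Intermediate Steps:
n = I (n = √(-1) = I ≈ 1.0*I)
w = -1950/749 (w = 23*(-⅐) - 73*(-1/107) = -23/7 + 73/107 = -1950/749 ≈ -2.6035)
d(C, m) = I
o = 1950/749 (o = -1*(-1950/749) = 1950/749 ≈ 2.6035)
((o - 1*(-95)) - 381)*d(15, 18) = ((1950/749 - 1*(-95)) - 381)*I = ((1950/749 + 95) - 381)*I = (73105/749 - 381)*I = -212264*I/749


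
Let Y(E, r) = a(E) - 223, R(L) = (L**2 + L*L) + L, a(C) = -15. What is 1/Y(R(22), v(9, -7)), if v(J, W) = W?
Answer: -1/238 ≈ -0.0042017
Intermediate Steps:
R(L) = L + 2*L**2 (R(L) = (L**2 + L**2) + L = 2*L**2 + L = L + 2*L**2)
Y(E, r) = -238 (Y(E, r) = -15 - 223 = -238)
1/Y(R(22), v(9, -7)) = 1/(-238) = -1/238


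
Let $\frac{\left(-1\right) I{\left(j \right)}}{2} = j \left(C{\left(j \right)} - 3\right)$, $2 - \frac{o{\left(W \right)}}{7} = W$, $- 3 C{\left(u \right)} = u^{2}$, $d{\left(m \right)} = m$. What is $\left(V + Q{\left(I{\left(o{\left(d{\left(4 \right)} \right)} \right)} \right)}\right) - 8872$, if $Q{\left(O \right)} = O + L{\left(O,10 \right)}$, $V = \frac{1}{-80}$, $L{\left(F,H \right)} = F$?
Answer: $- \frac{3047683}{240} \approx -12699.0$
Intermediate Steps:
$C{\left(u \right)} = - \frac{u^{2}}{3}$
$o{\left(W \right)} = 14 - 7 W$
$V = - \frac{1}{80} \approx -0.0125$
$I{\left(j \right)} = - 2 j \left(-3 - \frac{j^{2}}{3}\right)$ ($I{\left(j \right)} = - 2 j \left(- \frac{j^{2}}{3} - 3\right) = - 2 j \left(-3 - \frac{j^{2}}{3}\right)$)
$Q{\left(O \right)} = 2 O$ ($Q{\left(O \right)} = O + O = 2 O$)
$\left(V + Q{\left(I{\left(o{\left(d{\left(4 \right)} \right)} \right)} \right)}\right) - 8872 = \left(- \frac{1}{80} + 2 \frac{2 \left(14 - 28\right) \left(9 + \left(14 - 28\right)^{2}\right)}{3}\right) - 8872 = \left(- \frac{1}{80} + 2 \cdot \frac{2}{3} \left(-14\right) \left(9 + \left(-14\right)^{2}\right)\right) - 8872 = \left(- \frac{1}{80} + 2 \cdot \frac{2}{3} \left(-14\right) \left(9 + 196\right)\right) - 8872 = \left(- \frac{1}{80} + 2 \cdot \frac{2}{3} \left(-14\right) 205\right) - 8872 = \left(- \frac{1}{80} + 2 \left(- \frac{5740}{3}\right)\right) - 8872 = \left(- \frac{1}{80} - \frac{11480}{3}\right) - 8872 = - \frac{918403}{240} - 8872 = - \frac{3047683}{240}$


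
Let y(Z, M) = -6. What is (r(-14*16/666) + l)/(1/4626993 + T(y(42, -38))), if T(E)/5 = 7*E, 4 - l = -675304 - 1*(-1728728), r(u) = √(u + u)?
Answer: 4874166966060/971668529 - 6169324*I*√518/35951735573 ≈ 5016.3 - 0.0039056*I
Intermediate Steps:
r(u) = √2*√u (r(u) = √(2*u) = √2*√u)
l = -1053420 (l = 4 - (-675304 - 1*(-1728728)) = 4 - (-675304 + 1728728) = 4 - 1*1053424 = 4 - 1053424 = -1053420)
T(E) = 35*E (T(E) = 5*(7*E) = 35*E)
(r(-14*16/666) + l)/(1/4626993 + T(y(42, -38))) = (√2*√(-14*16/666) - 1053420)/(1/4626993 + 35*(-6)) = (√2*√(-224*1/666) - 1053420)/(1/4626993 - 210) = (√2*√(-112/333) - 1053420)/(-971668529/4626993) = (√2*(4*I*√259/111) - 1053420)*(-4626993/971668529) = (4*I*√518/111 - 1053420)*(-4626993/971668529) = (-1053420 + 4*I*√518/111)*(-4626993/971668529) = 4874166966060/971668529 - 6169324*I*√518/35951735573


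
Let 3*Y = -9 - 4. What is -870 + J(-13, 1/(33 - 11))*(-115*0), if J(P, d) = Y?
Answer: -870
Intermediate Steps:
Y = -13/3 (Y = (-9 - 4)/3 = (⅓)*(-13) = -13/3 ≈ -4.3333)
J(P, d) = -13/3
-870 + J(-13, 1/(33 - 11))*(-115*0) = -870 - (-1495)*0/3 = -870 - 13/3*0 = -870 + 0 = -870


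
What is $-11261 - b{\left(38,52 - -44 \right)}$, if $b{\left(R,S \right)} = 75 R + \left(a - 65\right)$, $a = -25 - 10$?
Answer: $-14011$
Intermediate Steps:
$a = -35$
$b{\left(R,S \right)} = -100 + 75 R$ ($b{\left(R,S \right)} = 75 R - 100 = -100 + 75 R$)
$-11261 - b{\left(38,52 - -44 \right)} = -11261 - \left(-100 + 75 \cdot 38\right) = -11261 - \left(-100 + 2850\right) = -11261 - 2750 = -14011$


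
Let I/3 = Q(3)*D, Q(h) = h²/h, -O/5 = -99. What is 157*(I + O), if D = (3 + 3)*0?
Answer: 77715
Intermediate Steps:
O = 495 (O = -5*(-99) = 495)
D = 0 (D = 6*0 = 0)
Q(h) = h
I = 0 (I = 3*(3*0) = 3*0 = 0)
157*(I + O) = 157*(0 + 495) = 157*495 = 77715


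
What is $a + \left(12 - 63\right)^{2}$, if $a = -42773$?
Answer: $-40172$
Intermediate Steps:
$a + \left(12 - 63\right)^{2} = -42773 + \left(12 - 63\right)^{2} = -42773 + \left(-51\right)^{2} = -42773 + 2601 = -40172$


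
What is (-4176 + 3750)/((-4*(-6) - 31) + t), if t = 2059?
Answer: -71/342 ≈ -0.20760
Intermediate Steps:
(-4176 + 3750)/((-4*(-6) - 31) + t) = (-4176 + 3750)/((-4*(-6) - 31) + 2059) = -426/((24 - 31) + 2059) = -426/(-7 + 2059) = -426/2052 = -426*1/2052 = -71/342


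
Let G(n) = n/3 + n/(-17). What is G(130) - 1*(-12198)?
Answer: 623918/51 ≈ 12234.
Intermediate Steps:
G(n) = 14*n/51 (G(n) = n*(⅓) + n*(-1/17) = n/3 - n/17 = 14*n/51)
G(130) - 1*(-12198) = (14/51)*130 - 1*(-12198) = 1820/51 + 12198 = 623918/51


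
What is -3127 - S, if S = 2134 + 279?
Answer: -5540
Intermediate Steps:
S = 2413
-3127 - S = -3127 - 1*2413 = -3127 - 2413 = -5540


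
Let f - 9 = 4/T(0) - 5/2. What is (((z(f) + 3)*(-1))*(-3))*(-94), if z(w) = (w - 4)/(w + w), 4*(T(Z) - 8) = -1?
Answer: -131459/145 ≈ -906.61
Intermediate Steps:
T(Z) = 31/4 (T(Z) = 8 + (¼)*(-1) = 8 - ¼ = 31/4)
f = 435/62 (f = 9 + (4/(31/4) - 5/2) = 9 + (4*(4/31) - 5*½) = 9 + (16/31 - 5/2) = 9 - 123/62 = 435/62 ≈ 7.0161)
z(w) = (-4 + w)/(2*w) (z(w) = (-4 + w)/((2*w)) = (-4 + w)*(1/(2*w)) = (-4 + w)/(2*w))
(((z(f) + 3)*(-1))*(-3))*(-94) = ((((-4 + 435/62)/(2*(435/62)) + 3)*(-1))*(-3))*(-94) = ((((½)*(62/435)*(187/62) + 3)*(-1))*(-3))*(-94) = (((187/870 + 3)*(-1))*(-3))*(-94) = (((2797/870)*(-1))*(-3))*(-94) = -2797/870*(-3)*(-94) = (2797/290)*(-94) = -131459/145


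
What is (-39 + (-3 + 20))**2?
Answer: 484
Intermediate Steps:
(-39 + (-3 + 20))**2 = (-39 + 17)**2 = (-22)**2 = 484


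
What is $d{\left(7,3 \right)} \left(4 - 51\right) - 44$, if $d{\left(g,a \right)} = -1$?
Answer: $3$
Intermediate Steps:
$d{\left(7,3 \right)} \left(4 - 51\right) - 44 = - (4 - 51) - 44 = \left(-1\right) \left(-47\right) - 44 = 47 - 44 = 3$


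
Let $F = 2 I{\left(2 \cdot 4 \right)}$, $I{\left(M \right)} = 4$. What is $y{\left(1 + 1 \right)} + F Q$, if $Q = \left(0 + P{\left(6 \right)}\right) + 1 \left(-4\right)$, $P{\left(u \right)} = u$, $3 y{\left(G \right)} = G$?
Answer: $\frac{50}{3} \approx 16.667$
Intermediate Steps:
$y{\left(G \right)} = \frac{G}{3}$
$F = 8$ ($F = 2 \cdot 4 = 8$)
$Q = 2$ ($Q = \left(0 + 6\right) + 1 \left(-4\right) = 6 - 4 = 2$)
$y{\left(1 + 1 \right)} + F Q = \frac{1 + 1}{3} + 8 \cdot 2 = \frac{1}{3} \cdot 2 + 16 = \frac{2}{3} + 16 = \frac{50}{3}$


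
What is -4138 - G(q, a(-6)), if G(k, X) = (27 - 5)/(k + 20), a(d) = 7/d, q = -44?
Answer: -49645/12 ≈ -4137.1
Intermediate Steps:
G(k, X) = 22/(20 + k)
-4138 - G(q, a(-6)) = -4138 - 22/(20 - 44) = -4138 - 22/(-24) = -4138 - 22*(-1)/24 = -4138 - 1*(-11/12) = -4138 + 11/12 = -49645/12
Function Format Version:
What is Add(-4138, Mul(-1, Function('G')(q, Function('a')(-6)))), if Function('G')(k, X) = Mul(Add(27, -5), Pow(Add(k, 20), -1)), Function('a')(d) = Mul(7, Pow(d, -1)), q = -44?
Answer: Rational(-49645, 12) ≈ -4137.1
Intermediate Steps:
Function('G')(k, X) = Mul(22, Pow(Add(20, k), -1))
Add(-4138, Mul(-1, Function('G')(q, Function('a')(-6)))) = Add(-4138, Mul(-1, Mul(22, Pow(Add(20, -44), -1)))) = Add(-4138, Mul(-1, Mul(22, Pow(-24, -1)))) = Add(-4138, Mul(-1, Mul(22, Rational(-1, 24)))) = Add(-4138, Mul(-1, Rational(-11, 12))) = Add(-4138, Rational(11, 12)) = Rational(-49645, 12)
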